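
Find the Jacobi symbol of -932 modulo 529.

(-932/529)
  = (932/529)    [529 ≡ 1 mod 4 ⇒ (-1/529) = +1]
  = (403/529)    [932 ≡ 403 mod 529]
  = (529/403)    [QR: 529 ≡ 1 mod 4, sign kept]
  = (126/403)    [529 ≡ 126 mod 403]
  = -(63/403)    [403 ≡ 3 mod 8 ⇒ (2/403) = -1]
  = (403/63)    [QR: both ≡ 3 mod 4, sign flips]
  = (25/63)    [403 ≡ 25 mod 63]
  = (63/25)    [QR: 25 ≡ 1 mod 4, sign kept]
  = (13/25)    [63 ≡ 13 mod 25]
  = (25/13)    [QR: 13 ≡ 1 mod 4, sign kept]
  = (12/13)    [25 ≡ 12 mod 13]
  = (3/13)    [13 ≡ 5 mod 8 ⇒ (2/13)^2 = +1]
  = (13/3)    [QR: 13 ≡ 1 mod 4, sign kept]
  = (1/3)    [13 ≡ 1 mod 3]
  = 1    [(1/3) = 1]

1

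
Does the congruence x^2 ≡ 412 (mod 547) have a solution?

no

Factor out 2: 412 = 2^2·103. Since 547 ≡ 3 (mod 8), (2/547) = -1, and (2/547)^2 = +1. Now have (103/547).
Both 103 ≡ 3 and 547 ≡ 3 (mod 4), so reciprocity gives (103/547) = -(547/103). Reduce: 547 ≡ 32 (mod 103). Now have -(32/103).
Factor out 2: 32 = 2^5. Since 103 ≡ 7 (mod 8), (2/103) = +1, and (2/103)^5 = +1. Now have -(1/103).
(1/103) = 1. Collecting the sign factors: -1.
The Legendre symbol is -1, so x^2 ≡ 412 (mod 547) has no solution.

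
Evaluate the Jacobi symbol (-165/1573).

(-165/1573)
  = (165/1573)    [1573 ≡ 1 mod 4 ⇒ (-1/1573) = +1]
  = (1573/165)    [QR: 165 ≡ 1 mod 4, sign kept]
  = (88/165)    [1573 ≡ 88 mod 165]
  = -(11/165)    [165 ≡ 5 mod 8 ⇒ (2/165)^3 = -1]
  = -(165/11)    [QR: 165 ≡ 1 mod 4, sign kept]
  = -(0/11)    [165 ≡ 0 mod 11]
  = 0    [numerator 0, gcd > 1]

0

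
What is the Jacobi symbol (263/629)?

1

629 ≡ 1 (mod 4), so quadratic reciprocity gives (263/629) = (629/263). Reduce: 629 ≡ 103 (mod 263). Now have (103/263).
Both 103 ≡ 3 and 263 ≡ 3 (mod 4), so reciprocity gives (103/263) = -(263/103). Reduce: 263 ≡ 57 (mod 103). Now have -(57/103).
57 ≡ 1 (mod 4), so quadratic reciprocity gives (57/103) = (103/57). Reduce: 103 ≡ 46 (mod 57). Now have -(46/57).
Factor out 2: 46 = 2·23. Since 57 ≡ 1 (mod 8), (2/57) = +1. Now have -(23/57).
57 ≡ 1 (mod 4), so quadratic reciprocity gives (23/57) = (57/23). Reduce: 57 ≡ 11 (mod 23). Now have -(11/23).
Both 11 ≡ 3 and 23 ≡ 3 (mod 4), so reciprocity gives (11/23) = -(23/11). Reduce: 23 ≡ 1 (mod 11). Now have (1/11).
(1/11) = 1. Collecting the sign factors: 1.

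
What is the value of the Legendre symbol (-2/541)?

-1

Reduce the numerator: -2 ≡ 539 (mod 541), so (-2/541) = (539/541).
541 ≡ 1 (mod 4), so quadratic reciprocity gives (539/541) = (541/539). Reduce: 541 ≡ 2 (mod 539). Now have (2/539).
Factor out 2: 2 = 2. Since 539 ≡ 3 (mod 8), (2/539) = -1. Now have -(1/539).
(1/539) = 1. Collecting the sign factors: -1.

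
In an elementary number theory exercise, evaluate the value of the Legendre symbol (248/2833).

(248/2833)
  = (31/2833)    [2833 ≡ 1 mod 8 ⇒ (2/2833)^3 = +1]
  = (2833/31)    [QR: 2833 ≡ 1 mod 4, sign kept]
  = (12/31)    [2833 ≡ 12 mod 31]
  = (3/31)    [31 ≡ 7 mod 8 ⇒ (2/31)^2 = +1]
  = -(31/3)    [QR: both ≡ 3 mod 4, sign flips]
  = -(1/3)    [31 ≡ 1 mod 3]
  = -1    [(1/3) = 1]

-1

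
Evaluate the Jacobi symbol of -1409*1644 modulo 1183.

1

By multiplicativity, (-1409·1644/1183) = (-1409/1183)·(1644/1183).
First factor (-1409/1183):
(-1409/1183)
  = (957/1183)    [-1409 ≡ 957 mod 1183]
  = (1183/957)    [QR: 957 ≡ 1 mod 4, sign kept]
  = (226/957)    [1183 ≡ 226 mod 957]
  = -(113/957)    [957 ≡ 5 mod 8 ⇒ (2/957) = -1]
  = -(957/113)    [QR: 113 ≡ 1 mod 4, sign kept]
  = -(53/113)    [957 ≡ 53 mod 113]
  = -(113/53)    [QR: 53 ≡ 1 mod 4, sign kept]
  = -(7/53)    [113 ≡ 7 mod 53]
  = -(53/7)    [QR: 53 ≡ 1 mod 4, sign kept]
  = -(4/7)    [53 ≡ 4 mod 7]
  = -(1/7)    [7 ≡ 7 mod 8 ⇒ (2/7)^2 = +1]
  = -1    [(1/7) = 1]
Second factor (1644/1183):
(1644/1183)
  = (461/1183)    [1644 ≡ 461 mod 1183]
  = (1183/461)    [QR: 461 ≡ 1 mod 4, sign kept]
  = (261/461)    [1183 ≡ 261 mod 461]
  = (461/261)    [QR: 261 ≡ 1 mod 4, sign kept]
  = (200/261)    [461 ≡ 200 mod 261]
  = -(25/261)    [261 ≡ 5 mod 8 ⇒ (2/261)^3 = -1]
  = -(261/25)    [QR: 25 ≡ 1 mod 4, sign kept]
  = -(11/25)    [261 ≡ 11 mod 25]
  = -(25/11)    [QR: 25 ≡ 1 mod 4, sign kept]
  = -(3/11)    [25 ≡ 3 mod 11]
  = (11/3)    [QR: both ≡ 3 mod 4, sign flips]
  = (2/3)    [11 ≡ 2 mod 3]
  = -(1/3)    [3 ≡ 3 mod 8 ⇒ (2/3) = -1]
  = -1    [(1/3) = 1]
Product: (-1)·(-1) = 1.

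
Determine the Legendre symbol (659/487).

-1

(659/487)
  = (172/487)    [659 ≡ 172 mod 487]
  = (43/487)    [487 ≡ 7 mod 8 ⇒ (2/487)^2 = +1]
  = -(487/43)    [QR: both ≡ 3 mod 4, sign flips]
  = -(14/43)    [487 ≡ 14 mod 43]
  = (7/43)    [43 ≡ 3 mod 8 ⇒ (2/43) = -1]
  = -(43/7)    [QR: both ≡ 3 mod 4, sign flips]
  = -(1/7)    [43 ≡ 1 mod 7]
  = -1    [(1/7) = 1]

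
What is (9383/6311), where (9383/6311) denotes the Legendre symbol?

(9383/6311)
  = (3072/6311)    [9383 ≡ 3072 mod 6311]
  = (3/6311)    [6311 ≡ 7 mod 8 ⇒ (2/6311)^10 = +1]
  = -(6311/3)    [QR: both ≡ 3 mod 4, sign flips]
  = -(2/3)    [6311 ≡ 2 mod 3]
  = (1/3)    [3 ≡ 3 mod 8 ⇒ (2/3) = -1]
  = 1    [(1/3) = 1]

1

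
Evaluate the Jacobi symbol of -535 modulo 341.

(-535/341)
  = (147/341)    [-535 ≡ 147 mod 341]
  = (341/147)    [QR: 341 ≡ 1 mod 4, sign kept]
  = (47/147)    [341 ≡ 47 mod 147]
  = -(147/47)    [QR: both ≡ 3 mod 4, sign flips]
  = -(6/47)    [147 ≡ 6 mod 47]
  = -(3/47)    [47 ≡ 7 mod 8 ⇒ (2/47) = +1]
  = (47/3)    [QR: both ≡ 3 mod 4, sign flips]
  = (2/3)    [47 ≡ 2 mod 3]
  = -(1/3)    [3 ≡ 3 mod 8 ⇒ (2/3) = -1]
  = -1    [(1/3) = 1]

-1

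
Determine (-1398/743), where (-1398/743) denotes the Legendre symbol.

1

(-1398/743)
  = -(1398/743)    [743 ≡ 3 mod 4 ⇒ (-1/743) = -1]
  = -(655/743)    [1398 ≡ 655 mod 743]
  = (743/655)    [QR: both ≡ 3 mod 4, sign flips]
  = (88/655)    [743 ≡ 88 mod 655]
  = (11/655)    [655 ≡ 7 mod 8 ⇒ (2/655)^3 = +1]
  = -(655/11)    [QR: both ≡ 3 mod 4, sign flips]
  = -(6/11)    [655 ≡ 6 mod 11]
  = (3/11)    [11 ≡ 3 mod 8 ⇒ (2/11) = -1]
  = -(11/3)    [QR: both ≡ 3 mod 4, sign flips]
  = -(2/3)    [11 ≡ 2 mod 3]
  = (1/3)    [3 ≡ 3 mod 8 ⇒ (2/3) = -1]
  = 1    [(1/3) = 1]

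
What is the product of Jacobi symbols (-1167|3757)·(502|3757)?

-1

By multiplicativity, (-1167·502|3757) = (-1167|3757)·(502|3757).
First factor (-1167|3757):
Pull out -1: (-1167|3757) = (-1|3757)·(1167|3757). Since 3757 ≡ 1 (mod 4), (-1|3757) = +1. Now have (1167|3757).
3757 ≡ 1 (mod 4), so quadratic reciprocity gives (1167|3757) = (3757|1167). Reduce: 3757 ≡ 256 (mod 1167). Now have (256|1167).
Factor out 2: 256 = 2^8. Since 1167 ≡ 7 (mod 8), (2|1167) = +1, and (2|1167)^8 = +1. Now have (1|1167).
(1|1167) = 1. Collecting the sign factors: 1.
Second factor (502|3757):
Factor out 2: 502 = 2·251. Since 3757 ≡ 5 (mod 8), (2|3757) = -1. Now have -(251|3757).
3757 ≡ 1 (mod 4), so quadratic reciprocity gives (251|3757) = (3757|251). Reduce: 3757 ≡ 243 (mod 251). Now have -(243|251).
Both 243 ≡ 3 and 251 ≡ 3 (mod 4), so reciprocity gives (243|251) = -(251|243). Reduce: 251 ≡ 8 (mod 243). Now have (8|243).
Factor out 2: 8 = 2^3. Since 243 ≡ 3 (mod 8), (2|243) = -1, and (2|243)^3 = -1. Now have -(1|243).
(1|243) = 1. Collecting the sign factors: -1.
Product: (1)·(-1) = -1.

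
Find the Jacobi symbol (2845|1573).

Reduce the numerator: 2845 ≡ 1272 (mod 1573), so (2845|1573) = (1272|1573).
Factor out 2: 1272 = 2^3·159. Since 1573 ≡ 5 (mod 8), (2|1573) = -1, and (2|1573)^3 = -1. Now have -(159|1573).
1573 ≡ 1 (mod 4), so quadratic reciprocity gives (159|1573) = (1573|159). Reduce: 1573 ≡ 142 (mod 159). Now have -(142|159).
Factor out 2: 142 = 2·71. Since 159 ≡ 7 (mod 8), (2|159) = +1. Now have -(71|159).
Both 71 ≡ 3 and 159 ≡ 3 (mod 4), so reciprocity gives (71|159) = -(159|71). Reduce: 159 ≡ 17 (mod 71). Now have (17|71).
17 ≡ 1 (mod 4), so quadratic reciprocity gives (17|71) = (71|17). Reduce: 71 ≡ 3 (mod 17). Now have (3|17).
17 ≡ 1 (mod 4), so quadratic reciprocity gives (3|17) = (17|3). Reduce: 17 ≡ 2 (mod 3). Now have (2|3).
Factor out 2: 2 = 2. Since 3 ≡ 3 (mod 8), (2|3) = -1. Now have -(1|3).
(1|3) = 1. Collecting the sign factors: -1.

-1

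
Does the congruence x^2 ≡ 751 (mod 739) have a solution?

(751|739)
  = (12|739)    [751 ≡ 12 mod 739]
  = (3|739)    [739 ≡ 3 mod 8 ⇒ (2|739)^2 = +1]
  = -(739|3)    [QR: both ≡ 3 mod 4, sign flips]
  = -(1|3)    [739 ≡ 1 mod 3]
  = -1    [(1|3) = 1]
(751|739) = -1, and 739 is prime, so 751 is not a quadratic residue mod 739.

no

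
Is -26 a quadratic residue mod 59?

no

(-26/59)
  = (33/59)    [-26 ≡ 33 mod 59]
  = (59/33)    [QR: 33 ≡ 1 mod 4, sign kept]
  = (26/33)    [59 ≡ 26 mod 33]
  = (13/33)    [33 ≡ 1 mod 8 ⇒ (2/33) = +1]
  = (33/13)    [QR: 13 ≡ 1 mod 4, sign kept]
  = (7/13)    [33 ≡ 7 mod 13]
  = (13/7)    [QR: 13 ≡ 1 mod 4, sign kept]
  = (6/7)    [13 ≡ 6 mod 7]
  = (3/7)    [7 ≡ 7 mod 8 ⇒ (2/7) = +1]
  = -(7/3)    [QR: both ≡ 3 mod 4, sign flips]
  = -(1/3)    [7 ≡ 1 mod 3]
  = -1    [(1/3) = 1]
(-26/59) = -1, and 59 is prime, so -26 is not a quadratic residue mod 59.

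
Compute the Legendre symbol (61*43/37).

1

By multiplicativity, (61·43/37) = (61/37)·(43/37).
First factor (61/37):
(61/37)
  = (24/37)    [61 ≡ 24 mod 37]
  = -(3/37)    [37 ≡ 5 mod 8 ⇒ (2/37)^3 = -1]
  = -(37/3)    [QR: 37 ≡ 1 mod 4, sign kept]
  = -(1/3)    [37 ≡ 1 mod 3]
  = -1    [(1/3) = 1]
Second factor (43/37):
(43/37)
  = (6/37)    [43 ≡ 6 mod 37]
  = -(3/37)    [37 ≡ 5 mod 8 ⇒ (2/37) = -1]
  = -(37/3)    [QR: 37 ≡ 1 mod 4, sign kept]
  = -(1/3)    [37 ≡ 1 mod 3]
  = -1    [(1/3) = 1]
Product: (-1)·(-1) = 1.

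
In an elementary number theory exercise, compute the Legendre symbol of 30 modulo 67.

-1

Factor out 2: 30 = 2·15. Since 67 ≡ 3 (mod 8), (2 / 67) = -1. Now have -(15 / 67).
Both 15 ≡ 3 and 67 ≡ 3 (mod 4), so reciprocity gives (15 / 67) = -(67 / 15). Reduce: 67 ≡ 7 (mod 15). Now have (7 / 15).
Both 7 ≡ 3 and 15 ≡ 3 (mod 4), so reciprocity gives (7 / 15) = -(15 / 7). Reduce: 15 ≡ 1 (mod 7). Now have -(1 / 7).
(1 / 7) = 1. Collecting the sign factors: -1.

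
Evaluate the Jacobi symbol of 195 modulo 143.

(195/143)
  = (52/143)    [195 ≡ 52 mod 143]
  = (13/143)    [143 ≡ 7 mod 8 ⇒ (2/143)^2 = +1]
  = (143/13)    [QR: 13 ≡ 1 mod 4, sign kept]
  = (0/13)    [143 ≡ 0 mod 13]
  = 0    [numerator 0, gcd > 1]

0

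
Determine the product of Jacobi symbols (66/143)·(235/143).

By multiplicativity, (66·235/143) = (66/143)·(235/143).
First factor (66/143):
Factor out 2: 66 = 2·33. Since 143 ≡ 7 (mod 8), (2/143) = +1. Now have (33/143).
33 ≡ 1 (mod 4), so quadratic reciprocity gives (33/143) = (143/33). Reduce: 143 ≡ 11 (mod 33). Now have (11/33).
33 ≡ 1 (mod 4), so quadratic reciprocity gives (11/33) = (33/11). Reduce: 33 ≡ 0 (mod 11). Now have (0/11).
The numerator is now 0 with denominator 11 > 1: the symbol is 0.
Second factor (235/143):
Reduce the numerator: 235 ≡ 92 (mod 143), so (235/143) = (92/143).
Factor out 2: 92 = 2^2·23. Since 143 ≡ 7 (mod 8), (2/143) = +1, and (2/143)^2 = +1. Now have (23/143).
Both 23 ≡ 3 and 143 ≡ 3 (mod 4), so reciprocity gives (23/143) = -(143/23). Reduce: 143 ≡ 5 (mod 23). Now have -(5/23).
5 ≡ 1 (mod 4), so quadratic reciprocity gives (5/23) = (23/5). Reduce: 23 ≡ 3 (mod 5). Now have -(3/5).
5 ≡ 1 (mod 4), so quadratic reciprocity gives (3/5) = (5/3). Reduce: 5 ≡ 2 (mod 3). Now have -(2/3).
Factor out 2: 2 = 2. Since 3 ≡ 3 (mod 8), (2/3) = -1. Now have (1/3).
(1/3) = 1. Collecting the sign factors: 1.
Product: (0)·(1) = 0.

0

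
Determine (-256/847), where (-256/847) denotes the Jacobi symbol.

(-256/847)
  = (591/847)    [-256 ≡ 591 mod 847]
  = -(847/591)    [QR: both ≡ 3 mod 4, sign flips]
  = -(256/591)    [847 ≡ 256 mod 591]
  = -(1/591)    [591 ≡ 7 mod 8 ⇒ (2/591)^8 = +1]
  = -1    [(1/591) = 1]

-1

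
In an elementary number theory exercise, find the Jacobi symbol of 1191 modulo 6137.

6137 ≡ 1 (mod 4), so quadratic reciprocity gives (1191|6137) = (6137|1191). Reduce: 6137 ≡ 182 (mod 1191). Now have (182|1191).
Factor out 2: 182 = 2·91. Since 1191 ≡ 7 (mod 8), (2|1191) = +1. Now have (91|1191).
Both 91 ≡ 3 and 1191 ≡ 3 (mod 4), so reciprocity gives (91|1191) = -(1191|91). Reduce: 1191 ≡ 8 (mod 91). Now have -(8|91).
Factor out 2: 8 = 2^3. Since 91 ≡ 3 (mod 8), (2|91) = -1, and (2|91)^3 = -1. Now have (1|91).
(1|91) = 1. Collecting the sign factors: 1.

1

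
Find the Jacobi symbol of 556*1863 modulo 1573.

By multiplicativity, (556·1863|1573) = (556|1573)·(1863|1573).
First factor (556|1573):
Factor out 2: 556 = 2^2·139. Since 1573 ≡ 5 (mod 8), (2|1573) = -1, and (2|1573)^2 = +1. Now have (139|1573).
1573 ≡ 1 (mod 4), so quadratic reciprocity gives (139|1573) = (1573|139). Reduce: 1573 ≡ 44 (mod 139). Now have (44|139).
Factor out 2: 44 = 2^2·11. Since 139 ≡ 3 (mod 8), (2|139) = -1, and (2|139)^2 = +1. Now have (11|139).
Both 11 ≡ 3 and 139 ≡ 3 (mod 4), so reciprocity gives (11|139) = -(139|11). Reduce: 139 ≡ 7 (mod 11). Now have -(7|11).
Both 7 ≡ 3 and 11 ≡ 3 (mod 4), so reciprocity gives (7|11) = -(11|7). Reduce: 11 ≡ 4 (mod 7). Now have (4|7).
Factor out 2: 4 = 2^2. Since 7 ≡ 7 (mod 8), (2|7) = +1, and (2|7)^2 = +1. Now have (1|7).
(1|7) = 1. Collecting the sign factors: 1.
Second factor (1863|1573):
Reduce the numerator: 1863 ≡ 290 (mod 1573), so (1863|1573) = (290|1573).
Factor out 2: 290 = 2·145. Since 1573 ≡ 5 (mod 8), (2|1573) = -1. Now have -(145|1573).
145 ≡ 1 (mod 4), so quadratic reciprocity gives (145|1573) = (1573|145). Reduce: 1573 ≡ 123 (mod 145). Now have -(123|145).
145 ≡ 1 (mod 4), so quadratic reciprocity gives (123|145) = (145|123). Reduce: 145 ≡ 22 (mod 123). Now have -(22|123).
Factor out 2: 22 = 2·11. Since 123 ≡ 3 (mod 8), (2|123) = -1. Now have (11|123).
Both 11 ≡ 3 and 123 ≡ 3 (mod 4), so reciprocity gives (11|123) = -(123|11). Reduce: 123 ≡ 2 (mod 11). Now have -(2|11).
Factor out 2: 2 = 2. Since 11 ≡ 3 (mod 8), (2|11) = -1. Now have (1|11).
(1|11) = 1. Collecting the sign factors: 1.
Product: (1)·(1) = 1.

1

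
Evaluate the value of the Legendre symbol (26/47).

-1

Factor out 2: 26 = 2·13. Since 47 ≡ 7 (mod 8), (2/47) = +1. Now have (13/47).
13 ≡ 1 (mod 4), so quadratic reciprocity gives (13/47) = (47/13). Reduce: 47 ≡ 8 (mod 13). Now have (8/13).
Factor out 2: 8 = 2^3. Since 13 ≡ 5 (mod 8), (2/13) = -1, and (2/13)^3 = -1. Now have -(1/13).
(1/13) = 1. Collecting the sign factors: -1.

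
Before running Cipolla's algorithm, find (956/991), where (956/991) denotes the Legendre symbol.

1

Factor out 2: 956 = 2^2·239. Since 991 ≡ 7 (mod 8), (2/991) = +1, and (2/991)^2 = +1. Now have (239/991).
Both 239 ≡ 3 and 991 ≡ 3 (mod 4), so reciprocity gives (239/991) = -(991/239). Reduce: 991 ≡ 35 (mod 239). Now have -(35/239).
Both 35 ≡ 3 and 239 ≡ 3 (mod 4), so reciprocity gives (35/239) = -(239/35). Reduce: 239 ≡ 29 (mod 35). Now have (29/35).
29 ≡ 1 (mod 4), so quadratic reciprocity gives (29/35) = (35/29). Reduce: 35 ≡ 6 (mod 29). Now have (6/29).
Factor out 2: 6 = 2·3. Since 29 ≡ 5 (mod 8), (2/29) = -1. Now have -(3/29).
29 ≡ 1 (mod 4), so quadratic reciprocity gives (3/29) = (29/3). Reduce: 29 ≡ 2 (mod 3). Now have -(2/3).
Factor out 2: 2 = 2. Since 3 ≡ 3 (mod 8), (2/3) = -1. Now have (1/3).
(1/3) = 1. Collecting the sign factors: 1.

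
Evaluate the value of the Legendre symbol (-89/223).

(-89/223)
  = -(89/223)    [223 ≡ 3 mod 4 ⇒ (-1/223) = -1]
  = -(223/89)    [QR: 89 ≡ 1 mod 4, sign kept]
  = -(45/89)    [223 ≡ 45 mod 89]
  = -(89/45)    [QR: 45 ≡ 1 mod 4, sign kept]
  = -(44/45)    [89 ≡ 44 mod 45]
  = -(11/45)    [45 ≡ 5 mod 8 ⇒ (2/45)^2 = +1]
  = -(45/11)    [QR: 45 ≡ 1 mod 4, sign kept]
  = -(1/11)    [45 ≡ 1 mod 11]
  = -1    [(1/11) = 1]

-1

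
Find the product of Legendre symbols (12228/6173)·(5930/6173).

-1

By multiplicativity, (12228·5930/6173) = (12228/6173)·(5930/6173).
First factor (12228/6173):
Reduce the numerator: 12228 ≡ 6055 (mod 6173), so (12228/6173) = (6055/6173).
6173 ≡ 1 (mod 4), so quadratic reciprocity gives (6055/6173) = (6173/6055). Reduce: 6173 ≡ 118 (mod 6055). Now have (118/6055).
Factor out 2: 118 = 2·59. Since 6055 ≡ 7 (mod 8), (2/6055) = +1. Now have (59/6055).
Both 59 ≡ 3 and 6055 ≡ 3 (mod 4), so reciprocity gives (59/6055) = -(6055/59). Reduce: 6055 ≡ 37 (mod 59). Now have -(37/59).
37 ≡ 1 (mod 4), so quadratic reciprocity gives (37/59) = (59/37). Reduce: 59 ≡ 22 (mod 37). Now have -(22/37).
Factor out 2: 22 = 2·11. Since 37 ≡ 5 (mod 8), (2/37) = -1. Now have (11/37).
37 ≡ 1 (mod 4), so quadratic reciprocity gives (11/37) = (37/11). Reduce: 37 ≡ 4 (mod 11). Now have (4/11).
Factor out 2: 4 = 2^2. Since 11 ≡ 3 (mod 8), (2/11) = -1, and (2/11)^2 = +1. Now have (1/11).
(1/11) = 1. Collecting the sign factors: 1.
Second factor (5930/6173):
Factor out 2: 5930 = 2·2965. Since 6173 ≡ 5 (mod 8), (2/6173) = -1. Now have -(2965/6173).
2965 ≡ 1 (mod 4), so quadratic reciprocity gives (2965/6173) = (6173/2965). Reduce: 6173 ≡ 243 (mod 2965). Now have -(243/2965).
2965 ≡ 1 (mod 4), so quadratic reciprocity gives (243/2965) = (2965/243). Reduce: 2965 ≡ 49 (mod 243). Now have -(49/243).
49 ≡ 1 (mod 4), so quadratic reciprocity gives (49/243) = (243/49). Reduce: 243 ≡ 47 (mod 49). Now have -(47/49).
49 ≡ 1 (mod 4), so quadratic reciprocity gives (47/49) = (49/47). Reduce: 49 ≡ 2 (mod 47). Now have -(2/47).
Factor out 2: 2 = 2. Since 47 ≡ 7 (mod 8), (2/47) = +1. Now have -(1/47).
(1/47) = 1. Collecting the sign factors: -1.
Product: (1)·(-1) = -1.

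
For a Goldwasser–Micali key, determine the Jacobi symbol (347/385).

1

385 ≡ 1 (mod 4), so quadratic reciprocity gives (347/385) = (385/347). Reduce: 385 ≡ 38 (mod 347). Now have (38/347).
Factor out 2: 38 = 2·19. Since 347 ≡ 3 (mod 8), (2/347) = -1. Now have -(19/347).
Both 19 ≡ 3 and 347 ≡ 3 (mod 4), so reciprocity gives (19/347) = -(347/19). Reduce: 347 ≡ 5 (mod 19). Now have (5/19).
5 ≡ 1 (mod 4), so quadratic reciprocity gives (5/19) = (19/5). Reduce: 19 ≡ 4 (mod 5). Now have (4/5).
Factor out 2: 4 = 2^2. Since 5 ≡ 5 (mod 8), (2/5) = -1, and (2/5)^2 = +1. Now have (1/5).
(1/5) = 1. Collecting the sign factors: 1.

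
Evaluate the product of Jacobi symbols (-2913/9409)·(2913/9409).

By multiplicativity, (-2913·2913/9409) = (-2913/9409)·(2913/9409).
First factor (-2913/9409):
Reduce the numerator: -2913 ≡ 6496 (mod 9409), so (-2913/9409) = (6496/9409).
Factor out 2: 6496 = 2^5·203. Since 9409 ≡ 1 (mod 8), (2/9409) = +1, and (2/9409)^5 = +1. Now have (203/9409).
9409 ≡ 1 (mod 4), so quadratic reciprocity gives (203/9409) = (9409/203). Reduce: 9409 ≡ 71 (mod 203). Now have (71/203).
Both 71 ≡ 3 and 203 ≡ 3 (mod 4), so reciprocity gives (71/203) = -(203/71). Reduce: 203 ≡ 61 (mod 71). Now have -(61/71).
61 ≡ 1 (mod 4), so quadratic reciprocity gives (61/71) = (71/61). Reduce: 71 ≡ 10 (mod 61). Now have -(10/61).
Factor out 2: 10 = 2·5. Since 61 ≡ 5 (mod 8), (2/61) = -1. Now have (5/61).
5 ≡ 1 (mod 4), so quadratic reciprocity gives (5/61) = (61/5). Reduce: 61 ≡ 1 (mod 5). Now have (1/5).
(1/5) = 1. Collecting the sign factors: 1.
Second factor (2913/9409):
2913 ≡ 1 (mod 4), so quadratic reciprocity gives (2913/9409) = (9409/2913). Reduce: 9409 ≡ 670 (mod 2913). Now have (670/2913).
Factor out 2: 670 = 2·335. Since 2913 ≡ 1 (mod 8), (2/2913) = +1. Now have (335/2913).
2913 ≡ 1 (mod 4), so quadratic reciprocity gives (335/2913) = (2913/335). Reduce: 2913 ≡ 233 (mod 335). Now have (233/335).
233 ≡ 1 (mod 4), so quadratic reciprocity gives (233/335) = (335/233). Reduce: 335 ≡ 102 (mod 233). Now have (102/233).
Factor out 2: 102 = 2·51. Since 233 ≡ 1 (mod 8), (2/233) = +1. Now have (51/233).
233 ≡ 1 (mod 4), so quadratic reciprocity gives (51/233) = (233/51). Reduce: 233 ≡ 29 (mod 51). Now have (29/51).
29 ≡ 1 (mod 4), so quadratic reciprocity gives (29/51) = (51/29). Reduce: 51 ≡ 22 (mod 29). Now have (22/29).
Factor out 2: 22 = 2·11. Since 29 ≡ 5 (mod 8), (2/29) = -1. Now have -(11/29).
29 ≡ 1 (mod 4), so quadratic reciprocity gives (11/29) = (29/11). Reduce: 29 ≡ 7 (mod 11). Now have -(7/11).
Both 7 ≡ 3 and 11 ≡ 3 (mod 4), so reciprocity gives (7/11) = -(11/7). Reduce: 11 ≡ 4 (mod 7). Now have (4/7).
Factor out 2: 4 = 2^2. Since 7 ≡ 7 (mod 8), (2/7) = +1, and (2/7)^2 = +1. Now have (1/7).
(1/7) = 1. Collecting the sign factors: 1.
Product: (1)·(1) = 1.

1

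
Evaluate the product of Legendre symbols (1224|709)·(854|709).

1

By multiplicativity, (1224·854|709) = (1224|709)·(854|709).
First factor (1224|709):
(1224|709)
  = (515|709)    [1224 ≡ 515 mod 709]
  = (709|515)    [QR: 709 ≡ 1 mod 4, sign kept]
  = (194|515)    [709 ≡ 194 mod 515]
  = -(97|515)    [515 ≡ 3 mod 8 ⇒ (2|515) = -1]
  = -(515|97)    [QR: 97 ≡ 1 mod 4, sign kept]
  = -(30|97)    [515 ≡ 30 mod 97]
  = -(15|97)    [97 ≡ 1 mod 8 ⇒ (2|97) = +1]
  = -(97|15)    [QR: 97 ≡ 1 mod 4, sign kept]
  = -(7|15)    [97 ≡ 7 mod 15]
  = (15|7)    [QR: both ≡ 3 mod 4, sign flips]
  = (1|7)    [15 ≡ 1 mod 7]
  = 1    [(1|7) = 1]
Second factor (854|709):
(854|709)
  = (145|709)    [854 ≡ 145 mod 709]
  = (709|145)    [QR: 145 ≡ 1 mod 4, sign kept]
  = (129|145)    [709 ≡ 129 mod 145]
  = (145|129)    [QR: 129 ≡ 1 mod 4, sign kept]
  = (16|129)    [145 ≡ 16 mod 129]
  = (1|129)    [129 ≡ 1 mod 8 ⇒ (2|129)^4 = +1]
  = 1    [(1|129) = 1]
Product: (1)·(1) = 1.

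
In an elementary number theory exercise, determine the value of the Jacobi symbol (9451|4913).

Reduce the numerator: 9451 ≡ 4538 (mod 4913), so (9451|4913) = (4538|4913).
Factor out 2: 4538 = 2·2269. Since 4913 ≡ 1 (mod 8), (2|4913) = +1. Now have (2269|4913).
2269 ≡ 1 (mod 4), so quadratic reciprocity gives (2269|4913) = (4913|2269). Reduce: 4913 ≡ 375 (mod 2269). Now have (375|2269).
2269 ≡ 1 (mod 4), so quadratic reciprocity gives (375|2269) = (2269|375). Reduce: 2269 ≡ 19 (mod 375). Now have (19|375).
Both 19 ≡ 3 and 375 ≡ 3 (mod 4), so reciprocity gives (19|375) = -(375|19). Reduce: 375 ≡ 14 (mod 19). Now have -(14|19).
Factor out 2: 14 = 2·7. Since 19 ≡ 3 (mod 8), (2|19) = -1. Now have (7|19).
Both 7 ≡ 3 and 19 ≡ 3 (mod 4), so reciprocity gives (7|19) = -(19|7). Reduce: 19 ≡ 5 (mod 7). Now have -(5|7).
5 ≡ 1 (mod 4), so quadratic reciprocity gives (5|7) = (7|5). Reduce: 7 ≡ 2 (mod 5). Now have -(2|5).
Factor out 2: 2 = 2. Since 5 ≡ 5 (mod 8), (2|5) = -1. Now have (1|5).
(1|5) = 1. Collecting the sign factors: 1.

1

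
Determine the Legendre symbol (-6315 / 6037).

1

(-6315 / 6037)
  = (5759 / 6037)    [-6315 ≡ 5759 mod 6037]
  = (6037 / 5759)    [QR: 6037 ≡ 1 mod 4, sign kept]
  = (278 / 5759)    [6037 ≡ 278 mod 5759]
  = (139 / 5759)    [5759 ≡ 7 mod 8 ⇒ (2 / 5759) = +1]
  = -(5759 / 139)    [QR: both ≡ 3 mod 4, sign flips]
  = -(60 / 139)    [5759 ≡ 60 mod 139]
  = -(15 / 139)    [139 ≡ 3 mod 8 ⇒ (2 / 139)^2 = +1]
  = (139 / 15)    [QR: both ≡ 3 mod 4, sign flips]
  = (4 / 15)    [139 ≡ 4 mod 15]
  = (1 / 15)    [15 ≡ 7 mod 8 ⇒ (2 / 15)^2 = +1]
  = 1    [(1 / 15) = 1]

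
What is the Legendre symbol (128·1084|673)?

By multiplicativity, (128·1084|673) = (128|673)·(1084|673).
First factor (128|673):
(128|673)
  = (1|673)    [673 ≡ 1 mod 8 ⇒ (2|673)^7 = +1]
  = 1    [(1|673) = 1]
Second factor (1084|673):
(1084|673)
  = (411|673)    [1084 ≡ 411 mod 673]
  = (673|411)    [QR: 673 ≡ 1 mod 4, sign kept]
  = (262|411)    [673 ≡ 262 mod 411]
  = -(131|411)    [411 ≡ 3 mod 8 ⇒ (2|411) = -1]
  = (411|131)    [QR: both ≡ 3 mod 4, sign flips]
  = (18|131)    [411 ≡ 18 mod 131]
  = -(9|131)    [131 ≡ 3 mod 8 ⇒ (2|131) = -1]
  = -(131|9)    [QR: 9 ≡ 1 mod 4, sign kept]
  = -(5|9)    [131 ≡ 5 mod 9]
  = -(9|5)    [QR: 5 ≡ 1 mod 4, sign kept]
  = -(4|5)    [9 ≡ 4 mod 5]
  = -(1|5)    [5 ≡ 5 mod 8 ⇒ (2|5)^2 = +1]
  = -1    [(1|5) = 1]
Product: (1)·(-1) = -1.

-1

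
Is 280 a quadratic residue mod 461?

yes

(280|461)
  = -(35|461)    [461 ≡ 5 mod 8 ⇒ (2|461)^3 = -1]
  = -(461|35)    [QR: 461 ≡ 1 mod 4, sign kept]
  = -(6|35)    [461 ≡ 6 mod 35]
  = (3|35)    [35 ≡ 3 mod 8 ⇒ (2|35) = -1]
  = -(35|3)    [QR: both ≡ 3 mod 4, sign flips]
  = -(2|3)    [35 ≡ 2 mod 3]
  = (1|3)    [3 ≡ 3 mod 8 ⇒ (2|3) = -1]
  = 1    [(1|3) = 1]
(280|461) = 1, and 461 is prime, so 280 is a quadratic residue mod 461.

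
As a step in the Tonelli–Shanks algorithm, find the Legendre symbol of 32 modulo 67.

-1

Factor out 2: 32 = 2^5. Since 67 ≡ 3 (mod 8), (2 / 67) = -1, and (2 / 67)^5 = -1. Now have -(1 / 67).
(1 / 67) = 1. Collecting the sign factors: -1.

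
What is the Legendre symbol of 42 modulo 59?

(42 / 59)
  = -(21 / 59)    [59 ≡ 3 mod 8 ⇒ (2 / 59) = -1]
  = -(59 / 21)    [QR: 21 ≡ 1 mod 4, sign kept]
  = -(17 / 21)    [59 ≡ 17 mod 21]
  = -(21 / 17)    [QR: 17 ≡ 1 mod 4, sign kept]
  = -(4 / 17)    [21 ≡ 4 mod 17]
  = -(1 / 17)    [17 ≡ 1 mod 8 ⇒ (2 / 17)^2 = +1]
  = -1    [(1 / 17) = 1]

-1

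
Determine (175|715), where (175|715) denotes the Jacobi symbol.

Both 175 ≡ 3 and 715 ≡ 3 (mod 4), so reciprocity gives (175|715) = -(715|175). Reduce: 715 ≡ 15 (mod 175). Now have -(15|175).
Both 15 ≡ 3 and 175 ≡ 3 (mod 4), so reciprocity gives (15|175) = -(175|15). Reduce: 175 ≡ 10 (mod 15). Now have (10|15).
Factor out 2: 10 = 2·5. Since 15 ≡ 7 (mod 8), (2|15) = +1. Now have (5|15).
5 ≡ 1 (mod 4), so quadratic reciprocity gives (5|15) = (15|5). Reduce: 15 ≡ 0 (mod 5). Now have (0|5).
The numerator is now 0 with denominator 5 > 1: the symbol is 0.

0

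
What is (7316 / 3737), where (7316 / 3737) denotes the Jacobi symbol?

Reduce the numerator: 7316 ≡ 3579 (mod 3737), so (7316 / 3737) = (3579 / 3737).
3737 ≡ 1 (mod 4), so quadratic reciprocity gives (3579 / 3737) = (3737 / 3579). Reduce: 3737 ≡ 158 (mod 3579). Now have (158 / 3579).
Factor out 2: 158 = 2·79. Since 3579 ≡ 3 (mod 8), (2 / 3579) = -1. Now have -(79 / 3579).
Both 79 ≡ 3 and 3579 ≡ 3 (mod 4), so reciprocity gives (79 / 3579) = -(3579 / 79). Reduce: 3579 ≡ 24 (mod 79). Now have (24 / 79).
Factor out 2: 24 = 2^3·3. Since 79 ≡ 7 (mod 8), (2 / 79) = +1, and (2 / 79)^3 = +1. Now have (3 / 79).
Both 3 ≡ 3 and 79 ≡ 3 (mod 4), so reciprocity gives (3 / 79) = -(79 / 3). Reduce: 79 ≡ 1 (mod 3). Now have -(1 / 3).
(1 / 3) = 1. Collecting the sign factors: -1.

-1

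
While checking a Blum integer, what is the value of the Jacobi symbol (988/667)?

1

Reduce the numerator: 988 ≡ 321 (mod 667), so (988/667) = (321/667).
321 ≡ 1 (mod 4), so quadratic reciprocity gives (321/667) = (667/321). Reduce: 667 ≡ 25 (mod 321). Now have (25/321).
25 ≡ 1 (mod 4), so quadratic reciprocity gives (25/321) = (321/25). Reduce: 321 ≡ 21 (mod 25). Now have (21/25).
21 ≡ 1 (mod 4), so quadratic reciprocity gives (21/25) = (25/21). Reduce: 25 ≡ 4 (mod 21). Now have (4/21).
Factor out 2: 4 = 2^2. Since 21 ≡ 5 (mod 8), (2/21) = -1, and (2/21)^2 = +1. Now have (1/21).
(1/21) = 1. Collecting the sign factors: 1.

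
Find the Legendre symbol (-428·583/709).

1

By multiplicativity, (-428·583/709) = (-428/709)·(583/709).
First factor (-428/709):
Reduce the numerator: -428 ≡ 281 (mod 709), so (-428/709) = (281/709).
281 ≡ 1 (mod 4), so quadratic reciprocity gives (281/709) = (709/281). Reduce: 709 ≡ 147 (mod 281). Now have (147/281).
281 ≡ 1 (mod 4), so quadratic reciprocity gives (147/281) = (281/147). Reduce: 281 ≡ 134 (mod 147). Now have (134/147).
Factor out 2: 134 = 2·67. Since 147 ≡ 3 (mod 8), (2/147) = -1. Now have -(67/147).
Both 67 ≡ 3 and 147 ≡ 3 (mod 4), so reciprocity gives (67/147) = -(147/67). Reduce: 147 ≡ 13 (mod 67). Now have (13/67).
13 ≡ 1 (mod 4), so quadratic reciprocity gives (13/67) = (67/13). Reduce: 67 ≡ 2 (mod 13). Now have (2/13).
Factor out 2: 2 = 2. Since 13 ≡ 5 (mod 8), (2/13) = -1. Now have -(1/13).
(1/13) = 1. Collecting the sign factors: -1.
Second factor (583/709):
709 ≡ 1 (mod 4), so quadratic reciprocity gives (583/709) = (709/583). Reduce: 709 ≡ 126 (mod 583). Now have (126/583).
Factor out 2: 126 = 2·63. Since 583 ≡ 7 (mod 8), (2/583) = +1. Now have (63/583).
Both 63 ≡ 3 and 583 ≡ 3 (mod 4), so reciprocity gives (63/583) = -(583/63). Reduce: 583 ≡ 16 (mod 63). Now have -(16/63).
Factor out 2: 16 = 2^4. Since 63 ≡ 7 (mod 8), (2/63) = +1, and (2/63)^4 = +1. Now have -(1/63).
(1/63) = 1. Collecting the sign factors: -1.
Product: (-1)·(-1) = 1.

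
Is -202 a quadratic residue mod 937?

no

(-202|937)
  = (735|937)    [-202 ≡ 735 mod 937]
  = (937|735)    [QR: 937 ≡ 1 mod 4, sign kept]
  = (202|735)    [937 ≡ 202 mod 735]
  = (101|735)    [735 ≡ 7 mod 8 ⇒ (2|735) = +1]
  = (735|101)    [QR: 101 ≡ 1 mod 4, sign kept]
  = (28|101)    [735 ≡ 28 mod 101]
  = (7|101)    [101 ≡ 5 mod 8 ⇒ (2|101)^2 = +1]
  = (101|7)    [QR: 101 ≡ 1 mod 4, sign kept]
  = (3|7)    [101 ≡ 3 mod 7]
  = -(7|3)    [QR: both ≡ 3 mod 4, sign flips]
  = -(1|3)    [7 ≡ 1 mod 3]
  = -1    [(1|3) = 1]
(-202|937) = -1, and 937 is prime, so -202 is not a quadratic residue mod 937.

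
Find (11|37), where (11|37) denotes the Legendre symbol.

1

(11|37)
  = (37|11)    [QR: 37 ≡ 1 mod 4, sign kept]
  = (4|11)    [37 ≡ 4 mod 11]
  = (1|11)    [11 ≡ 3 mod 8 ⇒ (2|11)^2 = +1]
  = 1    [(1|11) = 1]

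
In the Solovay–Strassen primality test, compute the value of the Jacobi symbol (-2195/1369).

(-2195/1369)
  = (543/1369)    [-2195 ≡ 543 mod 1369]
  = (1369/543)    [QR: 1369 ≡ 1 mod 4, sign kept]
  = (283/543)    [1369 ≡ 283 mod 543]
  = -(543/283)    [QR: both ≡ 3 mod 4, sign flips]
  = -(260/283)    [543 ≡ 260 mod 283]
  = -(65/283)    [283 ≡ 3 mod 8 ⇒ (2/283)^2 = +1]
  = -(283/65)    [QR: 65 ≡ 1 mod 4, sign kept]
  = -(23/65)    [283 ≡ 23 mod 65]
  = -(65/23)    [QR: 65 ≡ 1 mod 4, sign kept]
  = -(19/23)    [65 ≡ 19 mod 23]
  = (23/19)    [QR: both ≡ 3 mod 4, sign flips]
  = (4/19)    [23 ≡ 4 mod 19]
  = (1/19)    [19 ≡ 3 mod 8 ⇒ (2/19)^2 = +1]
  = 1    [(1/19) = 1]

1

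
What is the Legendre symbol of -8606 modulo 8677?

1

(-8606/8677)
  = (8606/8677)    [8677 ≡ 1 mod 4 ⇒ (-1/8677) = +1]
  = -(4303/8677)    [8677 ≡ 5 mod 8 ⇒ (2/8677) = -1]
  = -(8677/4303)    [QR: 8677 ≡ 1 mod 4, sign kept]
  = -(71/4303)    [8677 ≡ 71 mod 4303]
  = (4303/71)    [QR: both ≡ 3 mod 4, sign flips]
  = (43/71)    [4303 ≡ 43 mod 71]
  = -(71/43)    [QR: both ≡ 3 mod 4, sign flips]
  = -(28/43)    [71 ≡ 28 mod 43]
  = -(7/43)    [43 ≡ 3 mod 8 ⇒ (2/43)^2 = +1]
  = (43/7)    [QR: both ≡ 3 mod 4, sign flips]
  = (1/7)    [43 ≡ 1 mod 7]
  = 1    [(1/7) = 1]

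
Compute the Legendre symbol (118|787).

(118|787)
  = -(59|787)    [787 ≡ 3 mod 8 ⇒ (2|787) = -1]
  = (787|59)    [QR: both ≡ 3 mod 4, sign flips]
  = (20|59)    [787 ≡ 20 mod 59]
  = (5|59)    [59 ≡ 3 mod 8 ⇒ (2|59)^2 = +1]
  = (59|5)    [QR: 5 ≡ 1 mod 4, sign kept]
  = (4|5)    [59 ≡ 4 mod 5]
  = (1|5)    [5 ≡ 5 mod 8 ⇒ (2|5)^2 = +1]
  = 1    [(1|5) = 1]

1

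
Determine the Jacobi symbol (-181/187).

1

Reduce the numerator: -181 ≡ 6 (mod 187), so (-181/187) = (6/187).
Factor out 2: 6 = 2·3. Since 187 ≡ 3 (mod 8), (2/187) = -1. Now have -(3/187).
Both 3 ≡ 3 and 187 ≡ 3 (mod 4), so reciprocity gives (3/187) = -(187/3). Reduce: 187 ≡ 1 (mod 3). Now have (1/3).
(1/3) = 1. Collecting the sign factors: 1.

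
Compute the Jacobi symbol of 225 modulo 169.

1

(225|169)
  = (56|169)    [225 ≡ 56 mod 169]
  = (7|169)    [169 ≡ 1 mod 8 ⇒ (2|169)^3 = +1]
  = (169|7)    [QR: 169 ≡ 1 mod 4, sign kept]
  = (1|7)    [169 ≡ 1 mod 7]
  = 1    [(1|7) = 1]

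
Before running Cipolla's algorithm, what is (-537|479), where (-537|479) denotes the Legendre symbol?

(-537|479)
  = (421|479)    [-537 ≡ 421 mod 479]
  = (479|421)    [QR: 421 ≡ 1 mod 4, sign kept]
  = (58|421)    [479 ≡ 58 mod 421]
  = -(29|421)    [421 ≡ 5 mod 8 ⇒ (2|421) = -1]
  = -(421|29)    [QR: 29 ≡ 1 mod 4, sign kept]
  = -(15|29)    [421 ≡ 15 mod 29]
  = -(29|15)    [QR: 29 ≡ 1 mod 4, sign kept]
  = -(14|15)    [29 ≡ 14 mod 15]
  = -(7|15)    [15 ≡ 7 mod 8 ⇒ (2|15) = +1]
  = (15|7)    [QR: both ≡ 3 mod 4, sign flips]
  = (1|7)    [15 ≡ 1 mod 7]
  = 1    [(1|7) = 1]

1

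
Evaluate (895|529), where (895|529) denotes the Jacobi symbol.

(895|529)
  = (366|529)    [895 ≡ 366 mod 529]
  = (183|529)    [529 ≡ 1 mod 8 ⇒ (2|529) = +1]
  = (529|183)    [QR: 529 ≡ 1 mod 4, sign kept]
  = (163|183)    [529 ≡ 163 mod 183]
  = -(183|163)    [QR: both ≡ 3 mod 4, sign flips]
  = -(20|163)    [183 ≡ 20 mod 163]
  = -(5|163)    [163 ≡ 3 mod 8 ⇒ (2|163)^2 = +1]
  = -(163|5)    [QR: 5 ≡ 1 mod 4, sign kept]
  = -(3|5)    [163 ≡ 3 mod 5]
  = -(5|3)    [QR: 5 ≡ 1 mod 4, sign kept]
  = -(2|3)    [5 ≡ 2 mod 3]
  = (1|3)    [3 ≡ 3 mod 8 ⇒ (2|3) = -1]
  = 1    [(1|3) = 1]

1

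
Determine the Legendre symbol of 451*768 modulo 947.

-1

By multiplicativity, (451·768|947) = (451|947)·(768|947).
First factor (451|947):
Both 451 ≡ 3 and 947 ≡ 3 (mod 4), so reciprocity gives (451|947) = -(947|451). Reduce: 947 ≡ 45 (mod 451). Now have -(45|451).
45 ≡ 1 (mod 4), so quadratic reciprocity gives (45|451) = (451|45). Reduce: 451 ≡ 1 (mod 45). Now have -(1|45).
(1|45) = 1. Collecting the sign factors: -1.
Second factor (768|947):
Factor out 2: 768 = 2^8·3. Since 947 ≡ 3 (mod 8), (2|947) = -1, and (2|947)^8 = +1. Now have (3|947).
Both 3 ≡ 3 and 947 ≡ 3 (mod 4), so reciprocity gives (3|947) = -(947|3). Reduce: 947 ≡ 2 (mod 3). Now have -(2|3).
Factor out 2: 2 = 2. Since 3 ≡ 3 (mod 8), (2|3) = -1. Now have (1|3).
(1|3) = 1. Collecting the sign factors: 1.
Product: (-1)·(1) = -1.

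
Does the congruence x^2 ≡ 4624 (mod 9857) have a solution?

yes

Factor out 2: 4624 = 2^4·289. Since 9857 ≡ 1 (mod 8), (2/9857) = +1, and (2/9857)^4 = +1. Now have (289/9857).
289 ≡ 1 (mod 4), so quadratic reciprocity gives (289/9857) = (9857/289). Reduce: 9857 ≡ 31 (mod 289). Now have (31/289).
289 ≡ 1 (mod 4), so quadratic reciprocity gives (31/289) = (289/31). Reduce: 289 ≡ 10 (mod 31). Now have (10/31).
Factor out 2: 10 = 2·5. Since 31 ≡ 7 (mod 8), (2/31) = +1. Now have (5/31).
5 ≡ 1 (mod 4), so quadratic reciprocity gives (5/31) = (31/5). Reduce: 31 ≡ 1 (mod 5). Now have (1/5).
(1/5) = 1. Collecting the sign factors: 1.
(4624/9857) = 1, and 9857 is prime, so 4624 is a quadratic residue mod 9857.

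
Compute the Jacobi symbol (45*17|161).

1

By multiplicativity, (45·17|161) = (45|161)·(17|161).
First factor (45|161):
(45|161)
  = (161|45)    [QR: 45 ≡ 1 mod 4, sign kept]
  = (26|45)    [161 ≡ 26 mod 45]
  = -(13|45)    [45 ≡ 5 mod 8 ⇒ (2|45) = -1]
  = -(45|13)    [QR: 13 ≡ 1 mod 4, sign kept]
  = -(6|13)    [45 ≡ 6 mod 13]
  = (3|13)    [13 ≡ 5 mod 8 ⇒ (2|13) = -1]
  = (13|3)    [QR: 13 ≡ 1 mod 4, sign kept]
  = (1|3)    [13 ≡ 1 mod 3]
  = 1    [(1|3) = 1]
Second factor (17|161):
(17|161)
  = (161|17)    [QR: 17 ≡ 1 mod 4, sign kept]
  = (8|17)    [161 ≡ 8 mod 17]
  = (1|17)    [17 ≡ 1 mod 8 ⇒ (2|17)^3 = +1]
  = 1    [(1|17) = 1]
Product: (1)·(1) = 1.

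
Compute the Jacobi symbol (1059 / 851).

(1059 / 851)
  = (208 / 851)    [1059 ≡ 208 mod 851]
  = (13 / 851)    [851 ≡ 3 mod 8 ⇒ (2 / 851)^4 = +1]
  = (851 / 13)    [QR: 13 ≡ 1 mod 4, sign kept]
  = (6 / 13)    [851 ≡ 6 mod 13]
  = -(3 / 13)    [13 ≡ 5 mod 8 ⇒ (2 / 13) = -1]
  = -(13 / 3)    [QR: 13 ≡ 1 mod 4, sign kept]
  = -(1 / 3)    [13 ≡ 1 mod 3]
  = -1    [(1 / 3) = 1]

-1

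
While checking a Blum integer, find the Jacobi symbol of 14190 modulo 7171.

1

(14190/7171)
  = (7019/7171)    [14190 ≡ 7019 mod 7171]
  = -(7171/7019)    [QR: both ≡ 3 mod 4, sign flips]
  = -(152/7019)    [7171 ≡ 152 mod 7019]
  = (19/7019)    [7019 ≡ 3 mod 8 ⇒ (2/7019)^3 = -1]
  = -(7019/19)    [QR: both ≡ 3 mod 4, sign flips]
  = -(8/19)    [7019 ≡ 8 mod 19]
  = (1/19)    [19 ≡ 3 mod 8 ⇒ (2/19)^3 = -1]
  = 1    [(1/19) = 1]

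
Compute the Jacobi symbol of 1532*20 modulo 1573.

1

By multiplicativity, (1532·20/1573) = (1532/1573)·(20/1573).
First factor (1532/1573):
(1532/1573)
  = (383/1573)    [1573 ≡ 5 mod 8 ⇒ (2/1573)^2 = +1]
  = (1573/383)    [QR: 1573 ≡ 1 mod 4, sign kept]
  = (41/383)    [1573 ≡ 41 mod 383]
  = (383/41)    [QR: 41 ≡ 1 mod 4, sign kept]
  = (14/41)    [383 ≡ 14 mod 41]
  = (7/41)    [41 ≡ 1 mod 8 ⇒ (2/41) = +1]
  = (41/7)    [QR: 41 ≡ 1 mod 4, sign kept]
  = (6/7)    [41 ≡ 6 mod 7]
  = (3/7)    [7 ≡ 7 mod 8 ⇒ (2/7) = +1]
  = -(7/3)    [QR: both ≡ 3 mod 4, sign flips]
  = -(1/3)    [7 ≡ 1 mod 3]
  = -1    [(1/3) = 1]
Second factor (20/1573):
(20/1573)
  = (5/1573)    [1573 ≡ 5 mod 8 ⇒ (2/1573)^2 = +1]
  = (1573/5)    [QR: 5 ≡ 1 mod 4, sign kept]
  = (3/5)    [1573 ≡ 3 mod 5]
  = (5/3)    [QR: 5 ≡ 1 mod 4, sign kept]
  = (2/3)    [5 ≡ 2 mod 3]
  = -(1/3)    [3 ≡ 3 mod 8 ⇒ (2/3) = -1]
  = -1    [(1/3) = 1]
Product: (-1)·(-1) = 1.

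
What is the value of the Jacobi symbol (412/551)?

(412/551)
  = (103/551)    [551 ≡ 7 mod 8 ⇒ (2/551)^2 = +1]
  = -(551/103)    [QR: both ≡ 3 mod 4, sign flips]
  = -(36/103)    [551 ≡ 36 mod 103]
  = -(9/103)    [103 ≡ 7 mod 8 ⇒ (2/103)^2 = +1]
  = -(103/9)    [QR: 9 ≡ 1 mod 4, sign kept]
  = -(4/9)    [103 ≡ 4 mod 9]
  = -(1/9)    [9 ≡ 1 mod 8 ⇒ (2/9)^2 = +1]
  = -1    [(1/9) = 1]

-1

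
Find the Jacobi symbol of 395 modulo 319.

1

Reduce the numerator: 395 ≡ 76 (mod 319), so (395|319) = (76|319).
Factor out 2: 76 = 2^2·19. Since 319 ≡ 7 (mod 8), (2|319) = +1, and (2|319)^2 = +1. Now have (19|319).
Both 19 ≡ 3 and 319 ≡ 3 (mod 4), so reciprocity gives (19|319) = -(319|19). Reduce: 319 ≡ 15 (mod 19). Now have -(15|19).
Both 15 ≡ 3 and 19 ≡ 3 (mod 4), so reciprocity gives (15|19) = -(19|15). Reduce: 19 ≡ 4 (mod 15). Now have (4|15).
Factor out 2: 4 = 2^2. Since 15 ≡ 7 (mod 8), (2|15) = +1, and (2|15)^2 = +1. Now have (1|15).
(1|15) = 1. Collecting the sign factors: 1.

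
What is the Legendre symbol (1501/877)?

-1

Reduce the numerator: 1501 ≡ 624 (mod 877), so (1501/877) = (624/877).
Factor out 2: 624 = 2^4·39. Since 877 ≡ 5 (mod 8), (2/877) = -1, and (2/877)^4 = +1. Now have (39/877).
877 ≡ 1 (mod 4), so quadratic reciprocity gives (39/877) = (877/39). Reduce: 877 ≡ 19 (mod 39). Now have (19/39).
Both 19 ≡ 3 and 39 ≡ 3 (mod 4), so reciprocity gives (19/39) = -(39/19). Reduce: 39 ≡ 1 (mod 19). Now have -(1/19).
(1/19) = 1. Collecting the sign factors: -1.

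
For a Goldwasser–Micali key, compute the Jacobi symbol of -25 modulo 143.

Pull out -1: (-25 / 143) = (-1 / 143)·(25 / 143). Since 143 ≡ 3 (mod 4), (-1 / 143) = -1. Now have -(25 / 143).
25 ≡ 1 (mod 4), so quadratic reciprocity gives (25 / 143) = (143 / 25). Reduce: 143 ≡ 18 (mod 25). Now have -(18 / 25).
Factor out 2: 18 = 2·9. Since 25 ≡ 1 (mod 8), (2 / 25) = +1. Now have -(9 / 25).
9 ≡ 1 (mod 4), so quadratic reciprocity gives (9 / 25) = (25 / 9). Reduce: 25 ≡ 7 (mod 9). Now have -(7 / 9).
9 ≡ 1 (mod 4), so quadratic reciprocity gives (7 / 9) = (9 / 7). Reduce: 9 ≡ 2 (mod 7). Now have -(2 / 7).
Factor out 2: 2 = 2. Since 7 ≡ 7 (mod 8), (2 / 7) = +1. Now have -(1 / 7).
(1 / 7) = 1. Collecting the sign factors: -1.

-1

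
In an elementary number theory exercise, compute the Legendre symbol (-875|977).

-1

(-875|977)
  = (102|977)    [-875 ≡ 102 mod 977]
  = (51|977)    [977 ≡ 1 mod 8 ⇒ (2|977) = +1]
  = (977|51)    [QR: 977 ≡ 1 mod 4, sign kept]
  = (8|51)    [977 ≡ 8 mod 51]
  = -(1|51)    [51 ≡ 3 mod 8 ⇒ (2|51)^3 = -1]
  = -1    [(1|51) = 1]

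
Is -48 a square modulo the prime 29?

(-48/29)
  = (48/29)    [29 ≡ 1 mod 4 ⇒ (-1/29) = +1]
  = (19/29)    [48 ≡ 19 mod 29]
  = (29/19)    [QR: 29 ≡ 1 mod 4, sign kept]
  = (10/19)    [29 ≡ 10 mod 19]
  = -(5/19)    [19 ≡ 3 mod 8 ⇒ (2/19) = -1]
  = -(19/5)    [QR: 5 ≡ 1 mod 4, sign kept]
  = -(4/5)    [19 ≡ 4 mod 5]
  = -(1/5)    [5 ≡ 5 mod 8 ⇒ (2/5)^2 = +1]
  = -1    [(1/5) = 1]
(-48/29) = -1, and 29 is prime, so -48 is not a quadratic residue mod 29.

no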